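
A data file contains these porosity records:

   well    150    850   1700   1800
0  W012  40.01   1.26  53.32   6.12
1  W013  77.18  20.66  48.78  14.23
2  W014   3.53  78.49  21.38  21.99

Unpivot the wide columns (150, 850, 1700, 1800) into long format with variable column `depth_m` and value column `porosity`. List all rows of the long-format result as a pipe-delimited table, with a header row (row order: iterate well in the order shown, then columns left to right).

Each (well, column) pair becomes one row: 3 × 4 = 12 rows.
For example, (W012, 150) → porosity=40.01.

| well | depth_m | porosity |
| W012 | 150 | 40.01 |
| W012 | 850 | 1.26 |
| W012 | 1700 | 53.32 |
| W012 | 1800 | 6.12 |
| W013 | 150 | 77.18 |
| W013 | 850 | 20.66 |
| W013 | 1700 | 48.78 |
| W013 | 1800 | 14.23 |
| W014 | 150 | 3.53 |
| W014 | 850 | 78.49 |
| W014 | 1700 | 21.38 |
| W014 | 1800 | 21.99 |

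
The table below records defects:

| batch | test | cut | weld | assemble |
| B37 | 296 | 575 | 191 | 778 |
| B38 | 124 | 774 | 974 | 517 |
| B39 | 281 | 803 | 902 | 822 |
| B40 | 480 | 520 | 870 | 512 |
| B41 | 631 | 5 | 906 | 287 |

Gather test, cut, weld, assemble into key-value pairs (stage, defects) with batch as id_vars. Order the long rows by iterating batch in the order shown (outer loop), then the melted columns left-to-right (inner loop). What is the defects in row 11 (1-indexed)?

902

20 rows total (5 × 4). Row 11: index ⌊(11-1)/4⌋ = 2 into batch → B39; (11-1) mod 4 = 2 into the melted columns → weld.
So row 11 is (B39, weld, 902); defects = 902.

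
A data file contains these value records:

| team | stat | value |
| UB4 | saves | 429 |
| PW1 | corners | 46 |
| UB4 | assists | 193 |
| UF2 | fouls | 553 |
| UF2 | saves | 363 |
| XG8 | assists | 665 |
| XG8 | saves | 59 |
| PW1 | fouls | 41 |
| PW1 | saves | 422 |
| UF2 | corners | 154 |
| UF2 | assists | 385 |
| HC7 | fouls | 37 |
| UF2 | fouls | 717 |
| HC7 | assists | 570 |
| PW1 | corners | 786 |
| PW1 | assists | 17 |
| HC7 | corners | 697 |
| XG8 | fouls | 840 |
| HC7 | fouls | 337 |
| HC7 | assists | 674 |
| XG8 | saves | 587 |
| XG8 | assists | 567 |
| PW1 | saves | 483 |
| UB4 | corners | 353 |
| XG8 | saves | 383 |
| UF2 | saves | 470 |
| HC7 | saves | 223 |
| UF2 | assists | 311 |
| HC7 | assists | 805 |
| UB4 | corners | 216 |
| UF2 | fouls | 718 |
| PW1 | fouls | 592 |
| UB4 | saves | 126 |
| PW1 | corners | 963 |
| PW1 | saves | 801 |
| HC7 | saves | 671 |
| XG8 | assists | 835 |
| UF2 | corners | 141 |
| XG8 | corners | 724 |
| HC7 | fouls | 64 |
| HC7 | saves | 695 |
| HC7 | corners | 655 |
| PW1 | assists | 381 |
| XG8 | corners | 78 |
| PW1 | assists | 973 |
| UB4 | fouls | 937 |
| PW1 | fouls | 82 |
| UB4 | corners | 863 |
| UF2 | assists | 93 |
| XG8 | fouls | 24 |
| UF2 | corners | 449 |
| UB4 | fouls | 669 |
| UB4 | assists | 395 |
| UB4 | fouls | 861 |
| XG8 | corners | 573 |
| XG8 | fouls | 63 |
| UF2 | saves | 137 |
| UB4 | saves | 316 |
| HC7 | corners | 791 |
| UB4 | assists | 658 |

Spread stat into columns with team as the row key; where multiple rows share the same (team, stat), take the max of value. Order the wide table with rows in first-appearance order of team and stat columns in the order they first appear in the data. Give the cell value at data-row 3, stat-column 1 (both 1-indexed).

With rows in first-appearance order of team, row 3 is team=UF2. stat columns in first-appearance order: saves, corners, assists, fouls; column 1 is saves.
Long rows with team=UF2, stat=saves: max(363, 470, 137) = 470.

470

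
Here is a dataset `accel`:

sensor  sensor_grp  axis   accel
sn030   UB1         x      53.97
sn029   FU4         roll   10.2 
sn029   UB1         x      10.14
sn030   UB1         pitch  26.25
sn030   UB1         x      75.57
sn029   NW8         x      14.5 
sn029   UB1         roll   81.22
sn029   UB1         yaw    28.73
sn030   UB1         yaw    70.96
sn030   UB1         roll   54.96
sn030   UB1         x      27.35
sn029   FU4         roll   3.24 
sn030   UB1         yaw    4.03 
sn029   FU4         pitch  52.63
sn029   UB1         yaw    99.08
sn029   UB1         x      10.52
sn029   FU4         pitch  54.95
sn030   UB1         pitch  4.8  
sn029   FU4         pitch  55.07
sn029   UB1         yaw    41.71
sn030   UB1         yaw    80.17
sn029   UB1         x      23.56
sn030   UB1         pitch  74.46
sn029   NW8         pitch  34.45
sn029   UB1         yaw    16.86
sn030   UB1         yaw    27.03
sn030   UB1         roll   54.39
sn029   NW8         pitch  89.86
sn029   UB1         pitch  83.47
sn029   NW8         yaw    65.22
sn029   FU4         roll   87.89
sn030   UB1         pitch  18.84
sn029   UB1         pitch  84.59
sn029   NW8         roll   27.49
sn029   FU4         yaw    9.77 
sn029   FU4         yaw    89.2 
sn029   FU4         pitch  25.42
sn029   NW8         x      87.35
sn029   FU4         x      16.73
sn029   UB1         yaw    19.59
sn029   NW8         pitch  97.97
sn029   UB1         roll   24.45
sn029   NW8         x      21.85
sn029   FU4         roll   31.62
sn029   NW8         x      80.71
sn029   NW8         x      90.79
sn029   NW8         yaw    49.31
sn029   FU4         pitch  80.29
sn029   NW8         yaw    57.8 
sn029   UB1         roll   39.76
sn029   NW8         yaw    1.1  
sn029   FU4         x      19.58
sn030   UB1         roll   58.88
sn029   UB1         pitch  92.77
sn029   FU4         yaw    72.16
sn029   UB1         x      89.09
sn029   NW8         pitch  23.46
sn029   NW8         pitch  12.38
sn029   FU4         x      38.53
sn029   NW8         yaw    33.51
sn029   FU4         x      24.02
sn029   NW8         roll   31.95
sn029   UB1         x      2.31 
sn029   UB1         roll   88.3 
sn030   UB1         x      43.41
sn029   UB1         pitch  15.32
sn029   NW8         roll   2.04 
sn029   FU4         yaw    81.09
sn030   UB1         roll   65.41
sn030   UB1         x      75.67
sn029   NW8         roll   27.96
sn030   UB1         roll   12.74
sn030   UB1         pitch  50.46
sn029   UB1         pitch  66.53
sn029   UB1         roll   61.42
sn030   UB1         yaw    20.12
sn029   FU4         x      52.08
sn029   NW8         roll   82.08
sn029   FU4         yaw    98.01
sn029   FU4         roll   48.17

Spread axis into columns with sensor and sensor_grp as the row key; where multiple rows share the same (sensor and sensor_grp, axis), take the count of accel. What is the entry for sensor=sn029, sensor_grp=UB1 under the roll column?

Rows with sensor=sn029, sensor_grp=UB1 and axis=roll: accel values are 81.22, 24.45, 39.76, 88.3, 61.42.
5 rows match — count = 5.

5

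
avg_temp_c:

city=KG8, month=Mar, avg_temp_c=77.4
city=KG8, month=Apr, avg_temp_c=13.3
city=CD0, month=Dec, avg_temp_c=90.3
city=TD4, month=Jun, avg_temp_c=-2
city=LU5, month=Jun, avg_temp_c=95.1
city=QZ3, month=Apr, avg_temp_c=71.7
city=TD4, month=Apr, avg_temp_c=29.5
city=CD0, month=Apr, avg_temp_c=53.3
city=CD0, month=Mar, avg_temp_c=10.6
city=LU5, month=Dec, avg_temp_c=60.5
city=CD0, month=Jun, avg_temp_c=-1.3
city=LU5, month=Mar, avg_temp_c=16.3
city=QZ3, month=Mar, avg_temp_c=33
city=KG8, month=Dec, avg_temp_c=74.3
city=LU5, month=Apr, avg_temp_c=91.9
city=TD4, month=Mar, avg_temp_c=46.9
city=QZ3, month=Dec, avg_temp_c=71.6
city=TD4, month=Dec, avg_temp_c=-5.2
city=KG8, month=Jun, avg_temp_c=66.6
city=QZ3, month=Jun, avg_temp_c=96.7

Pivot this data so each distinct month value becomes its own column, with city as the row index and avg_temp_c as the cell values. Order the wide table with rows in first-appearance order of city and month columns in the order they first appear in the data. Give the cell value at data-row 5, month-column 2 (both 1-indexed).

71.7

With rows in first-appearance order of city, row 5 is city=QZ3. month columns in first-appearance order: Mar, Apr, Dec, Jun; column 2 is Apr.
Long rows with city=QZ3, month=Apr: avg_temp_c = 71.7.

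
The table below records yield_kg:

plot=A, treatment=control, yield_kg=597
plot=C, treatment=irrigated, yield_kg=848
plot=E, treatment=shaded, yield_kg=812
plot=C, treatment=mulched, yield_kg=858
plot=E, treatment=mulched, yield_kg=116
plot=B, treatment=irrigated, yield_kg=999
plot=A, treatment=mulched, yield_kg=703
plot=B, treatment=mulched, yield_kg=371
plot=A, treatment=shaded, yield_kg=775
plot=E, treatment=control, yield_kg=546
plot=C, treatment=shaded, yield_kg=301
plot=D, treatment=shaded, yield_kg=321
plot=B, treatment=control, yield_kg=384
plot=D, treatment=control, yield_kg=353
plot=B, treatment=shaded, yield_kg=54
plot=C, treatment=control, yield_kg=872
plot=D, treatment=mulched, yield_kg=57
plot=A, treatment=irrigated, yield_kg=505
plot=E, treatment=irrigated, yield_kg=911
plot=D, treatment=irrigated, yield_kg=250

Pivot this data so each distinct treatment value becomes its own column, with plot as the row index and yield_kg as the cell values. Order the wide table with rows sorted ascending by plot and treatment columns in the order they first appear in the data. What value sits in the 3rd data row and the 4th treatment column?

858

With rows sorted ascending by plot, row 3 is plot=C. treatment columns in first-appearance order: control, irrigated, shaded, mulched; column 4 is mulched.
Long rows with plot=C, treatment=mulched: yield_kg = 858.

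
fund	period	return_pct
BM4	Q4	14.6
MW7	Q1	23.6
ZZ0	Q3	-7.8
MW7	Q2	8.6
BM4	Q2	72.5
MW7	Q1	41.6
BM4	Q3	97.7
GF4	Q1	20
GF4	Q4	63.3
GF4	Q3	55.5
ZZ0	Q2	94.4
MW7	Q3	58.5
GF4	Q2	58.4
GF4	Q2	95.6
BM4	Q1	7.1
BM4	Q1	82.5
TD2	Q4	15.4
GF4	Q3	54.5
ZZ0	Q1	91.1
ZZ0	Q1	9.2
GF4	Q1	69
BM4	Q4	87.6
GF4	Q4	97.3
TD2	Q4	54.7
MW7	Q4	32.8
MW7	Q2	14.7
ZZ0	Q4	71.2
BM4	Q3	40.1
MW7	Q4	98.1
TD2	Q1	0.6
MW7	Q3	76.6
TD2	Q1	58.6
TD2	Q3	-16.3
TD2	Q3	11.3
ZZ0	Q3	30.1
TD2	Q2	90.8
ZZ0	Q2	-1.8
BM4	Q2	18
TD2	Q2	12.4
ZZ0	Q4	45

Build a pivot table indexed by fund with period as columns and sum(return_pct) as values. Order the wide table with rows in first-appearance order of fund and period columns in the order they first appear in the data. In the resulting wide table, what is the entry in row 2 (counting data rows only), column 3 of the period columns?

135.1

With rows in first-appearance order of fund, row 2 is fund=MW7. period columns in first-appearance order: Q4, Q1, Q3, Q2; column 3 is Q3.
Long rows with fund=MW7, period=Q3: 58.5 + 76.6 = 135.1.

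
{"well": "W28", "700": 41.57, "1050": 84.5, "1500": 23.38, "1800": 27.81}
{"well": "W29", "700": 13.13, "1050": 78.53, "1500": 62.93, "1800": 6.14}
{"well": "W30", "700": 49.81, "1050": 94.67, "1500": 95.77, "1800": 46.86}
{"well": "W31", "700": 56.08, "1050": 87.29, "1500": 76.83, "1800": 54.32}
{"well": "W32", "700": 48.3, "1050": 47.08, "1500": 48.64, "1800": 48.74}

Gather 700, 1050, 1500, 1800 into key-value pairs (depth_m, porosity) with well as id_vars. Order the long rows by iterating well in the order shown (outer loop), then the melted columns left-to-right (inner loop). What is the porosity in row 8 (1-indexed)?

6.14

20 rows total (5 × 4). Row 8: index ⌊(8-1)/4⌋ = 1 into well → W29; (8-1) mod 4 = 3 into the melted columns → 1800.
So row 8 is (W29, 1800, 6.14); porosity = 6.14.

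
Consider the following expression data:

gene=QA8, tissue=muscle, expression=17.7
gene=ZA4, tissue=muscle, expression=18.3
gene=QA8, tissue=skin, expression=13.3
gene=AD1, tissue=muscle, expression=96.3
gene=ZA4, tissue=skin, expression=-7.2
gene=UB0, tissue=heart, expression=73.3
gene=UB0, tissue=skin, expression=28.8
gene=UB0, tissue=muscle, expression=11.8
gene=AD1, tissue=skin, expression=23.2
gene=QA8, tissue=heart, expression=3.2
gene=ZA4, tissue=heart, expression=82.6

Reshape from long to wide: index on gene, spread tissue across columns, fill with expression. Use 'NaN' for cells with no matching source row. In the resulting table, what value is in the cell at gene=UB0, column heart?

The long row with gene=UB0, tissue=heart has expression=73.3.

73.3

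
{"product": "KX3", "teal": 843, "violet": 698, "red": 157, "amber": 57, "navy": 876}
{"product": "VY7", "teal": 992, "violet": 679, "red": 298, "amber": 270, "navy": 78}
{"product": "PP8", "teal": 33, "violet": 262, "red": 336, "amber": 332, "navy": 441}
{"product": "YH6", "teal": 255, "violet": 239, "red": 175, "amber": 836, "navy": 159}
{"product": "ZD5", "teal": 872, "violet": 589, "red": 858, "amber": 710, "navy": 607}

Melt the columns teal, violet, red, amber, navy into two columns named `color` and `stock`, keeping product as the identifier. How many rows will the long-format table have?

5 product values × 5 melted columns = 25 rows.

25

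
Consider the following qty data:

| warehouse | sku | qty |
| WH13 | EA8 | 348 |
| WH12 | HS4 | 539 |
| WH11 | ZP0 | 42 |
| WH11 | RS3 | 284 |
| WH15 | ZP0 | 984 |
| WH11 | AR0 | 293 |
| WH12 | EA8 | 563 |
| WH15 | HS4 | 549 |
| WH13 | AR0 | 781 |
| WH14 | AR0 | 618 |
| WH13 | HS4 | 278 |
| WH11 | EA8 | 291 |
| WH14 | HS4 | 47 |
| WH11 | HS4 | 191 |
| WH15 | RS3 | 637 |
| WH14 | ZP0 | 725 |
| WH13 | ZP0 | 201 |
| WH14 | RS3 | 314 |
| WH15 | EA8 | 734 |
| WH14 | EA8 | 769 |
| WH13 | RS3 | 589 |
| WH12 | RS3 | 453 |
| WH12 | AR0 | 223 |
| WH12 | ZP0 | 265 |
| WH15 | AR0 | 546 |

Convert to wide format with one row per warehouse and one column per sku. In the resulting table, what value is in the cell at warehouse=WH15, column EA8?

734

Wide layout: rows indexed by warehouse, columns are the 5 distinct sku values (EA8, HS4, ZP0, RS3, AR0).
Cell (warehouse=WH15, sku=EA8) draws from the long row where warehouse=WH15 and sku=EA8, which has qty=734.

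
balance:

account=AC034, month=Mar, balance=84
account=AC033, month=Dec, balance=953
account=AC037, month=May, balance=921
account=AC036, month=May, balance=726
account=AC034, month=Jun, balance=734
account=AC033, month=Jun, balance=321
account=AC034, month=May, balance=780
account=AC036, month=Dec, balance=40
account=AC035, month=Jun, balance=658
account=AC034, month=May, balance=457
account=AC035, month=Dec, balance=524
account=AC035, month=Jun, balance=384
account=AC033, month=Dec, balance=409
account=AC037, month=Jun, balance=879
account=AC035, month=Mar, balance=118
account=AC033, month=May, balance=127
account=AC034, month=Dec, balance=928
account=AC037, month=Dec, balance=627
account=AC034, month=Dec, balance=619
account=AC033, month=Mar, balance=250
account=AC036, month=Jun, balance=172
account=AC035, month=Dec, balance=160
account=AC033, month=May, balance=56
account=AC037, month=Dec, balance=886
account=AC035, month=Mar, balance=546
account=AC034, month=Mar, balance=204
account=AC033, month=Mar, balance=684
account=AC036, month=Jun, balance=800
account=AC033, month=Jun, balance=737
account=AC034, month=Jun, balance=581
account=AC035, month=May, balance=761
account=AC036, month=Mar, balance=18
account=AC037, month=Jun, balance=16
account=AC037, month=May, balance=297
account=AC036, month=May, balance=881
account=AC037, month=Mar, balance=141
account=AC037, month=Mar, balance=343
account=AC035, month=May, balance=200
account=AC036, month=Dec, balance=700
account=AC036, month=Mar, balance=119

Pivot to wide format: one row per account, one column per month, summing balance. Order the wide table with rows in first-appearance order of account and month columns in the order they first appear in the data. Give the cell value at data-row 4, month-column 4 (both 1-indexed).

972

With rows in first-appearance order of account, row 4 is account=AC036. month columns in first-appearance order: Mar, Dec, May, Jun; column 4 is Jun.
Long rows with account=AC036, month=Jun: 172 + 800 = 972.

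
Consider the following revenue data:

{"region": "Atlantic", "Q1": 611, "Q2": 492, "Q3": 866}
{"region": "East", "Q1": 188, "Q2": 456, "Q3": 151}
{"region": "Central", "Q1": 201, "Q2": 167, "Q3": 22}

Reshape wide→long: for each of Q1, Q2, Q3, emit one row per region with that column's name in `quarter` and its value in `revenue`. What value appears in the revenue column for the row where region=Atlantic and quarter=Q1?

Unpivoting turns each (region, wide-column) pair into one long row.
The wide cell at row Atlantic, column Q1 holds 611, so the long row (Atlantic, Q1) has revenue=611.

611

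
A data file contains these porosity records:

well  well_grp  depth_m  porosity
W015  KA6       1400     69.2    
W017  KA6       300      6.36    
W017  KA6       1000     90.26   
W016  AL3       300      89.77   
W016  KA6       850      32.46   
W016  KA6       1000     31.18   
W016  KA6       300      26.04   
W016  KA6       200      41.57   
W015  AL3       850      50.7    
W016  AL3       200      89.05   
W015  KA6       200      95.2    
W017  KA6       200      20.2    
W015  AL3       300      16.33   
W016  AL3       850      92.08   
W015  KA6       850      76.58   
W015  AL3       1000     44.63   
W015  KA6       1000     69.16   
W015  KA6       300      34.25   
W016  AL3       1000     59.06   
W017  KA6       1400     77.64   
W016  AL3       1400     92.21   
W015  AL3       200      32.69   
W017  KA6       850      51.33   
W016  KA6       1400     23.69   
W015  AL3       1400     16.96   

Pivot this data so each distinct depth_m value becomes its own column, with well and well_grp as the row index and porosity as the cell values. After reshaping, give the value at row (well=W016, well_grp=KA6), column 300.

Wide layout: rows indexed by well and well_grp, columns are the 5 distinct depth_m values (1400, 300, 1000, 850, 200).
Cell (well=W016, well_grp=KA6, depth_m=300) draws from the long row where well=W016, well_grp=KA6 and depth_m=300, which has porosity=26.04.

26.04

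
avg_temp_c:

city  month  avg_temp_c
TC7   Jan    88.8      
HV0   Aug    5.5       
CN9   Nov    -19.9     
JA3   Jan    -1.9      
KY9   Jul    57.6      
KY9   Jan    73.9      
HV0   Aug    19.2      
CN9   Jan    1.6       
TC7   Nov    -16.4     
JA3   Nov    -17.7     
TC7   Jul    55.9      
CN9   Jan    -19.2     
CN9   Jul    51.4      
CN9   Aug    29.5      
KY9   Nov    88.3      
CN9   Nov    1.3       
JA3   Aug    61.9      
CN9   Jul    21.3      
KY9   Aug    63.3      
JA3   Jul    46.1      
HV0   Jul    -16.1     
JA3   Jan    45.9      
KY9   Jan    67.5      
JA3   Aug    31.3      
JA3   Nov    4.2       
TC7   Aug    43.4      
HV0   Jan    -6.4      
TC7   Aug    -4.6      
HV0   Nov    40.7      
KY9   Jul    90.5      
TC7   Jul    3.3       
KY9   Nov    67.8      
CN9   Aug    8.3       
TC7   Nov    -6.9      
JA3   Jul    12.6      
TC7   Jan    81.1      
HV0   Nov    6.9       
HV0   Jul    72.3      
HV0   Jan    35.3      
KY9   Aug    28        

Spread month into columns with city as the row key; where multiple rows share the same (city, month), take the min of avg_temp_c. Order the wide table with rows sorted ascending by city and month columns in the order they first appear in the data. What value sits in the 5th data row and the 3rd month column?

-16.4

With rows sorted ascending by city, row 5 is city=TC7. month columns in first-appearance order: Jan, Aug, Nov, Jul; column 3 is Nov.
Long rows with city=TC7, month=Nov: min(-16.4, -6.9) = -16.4.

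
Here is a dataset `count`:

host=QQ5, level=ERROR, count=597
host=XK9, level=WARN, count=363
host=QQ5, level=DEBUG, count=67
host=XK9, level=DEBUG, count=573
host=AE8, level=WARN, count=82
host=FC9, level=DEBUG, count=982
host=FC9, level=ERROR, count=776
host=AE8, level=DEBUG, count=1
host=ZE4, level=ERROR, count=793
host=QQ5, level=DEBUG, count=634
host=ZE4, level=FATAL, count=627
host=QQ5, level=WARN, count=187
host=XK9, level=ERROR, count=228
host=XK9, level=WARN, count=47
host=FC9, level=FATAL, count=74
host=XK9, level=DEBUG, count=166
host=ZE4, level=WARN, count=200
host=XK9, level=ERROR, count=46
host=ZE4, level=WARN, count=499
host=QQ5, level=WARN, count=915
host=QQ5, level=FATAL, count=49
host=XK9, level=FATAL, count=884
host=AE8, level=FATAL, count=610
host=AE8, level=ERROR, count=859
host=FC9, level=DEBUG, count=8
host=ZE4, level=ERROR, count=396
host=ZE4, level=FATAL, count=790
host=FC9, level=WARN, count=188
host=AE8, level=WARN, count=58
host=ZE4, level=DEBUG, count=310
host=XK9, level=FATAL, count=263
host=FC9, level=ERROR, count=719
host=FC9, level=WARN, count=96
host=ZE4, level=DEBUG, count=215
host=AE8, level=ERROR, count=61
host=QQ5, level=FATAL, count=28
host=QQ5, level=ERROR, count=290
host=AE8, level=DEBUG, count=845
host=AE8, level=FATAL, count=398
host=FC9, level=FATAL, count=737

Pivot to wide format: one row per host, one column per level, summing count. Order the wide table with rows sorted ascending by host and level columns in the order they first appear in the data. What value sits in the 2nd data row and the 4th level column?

With rows sorted ascending by host, row 2 is host=FC9. level columns in first-appearance order: ERROR, WARN, DEBUG, FATAL; column 4 is FATAL.
Long rows with host=FC9, level=FATAL: 74 + 737 = 811.

811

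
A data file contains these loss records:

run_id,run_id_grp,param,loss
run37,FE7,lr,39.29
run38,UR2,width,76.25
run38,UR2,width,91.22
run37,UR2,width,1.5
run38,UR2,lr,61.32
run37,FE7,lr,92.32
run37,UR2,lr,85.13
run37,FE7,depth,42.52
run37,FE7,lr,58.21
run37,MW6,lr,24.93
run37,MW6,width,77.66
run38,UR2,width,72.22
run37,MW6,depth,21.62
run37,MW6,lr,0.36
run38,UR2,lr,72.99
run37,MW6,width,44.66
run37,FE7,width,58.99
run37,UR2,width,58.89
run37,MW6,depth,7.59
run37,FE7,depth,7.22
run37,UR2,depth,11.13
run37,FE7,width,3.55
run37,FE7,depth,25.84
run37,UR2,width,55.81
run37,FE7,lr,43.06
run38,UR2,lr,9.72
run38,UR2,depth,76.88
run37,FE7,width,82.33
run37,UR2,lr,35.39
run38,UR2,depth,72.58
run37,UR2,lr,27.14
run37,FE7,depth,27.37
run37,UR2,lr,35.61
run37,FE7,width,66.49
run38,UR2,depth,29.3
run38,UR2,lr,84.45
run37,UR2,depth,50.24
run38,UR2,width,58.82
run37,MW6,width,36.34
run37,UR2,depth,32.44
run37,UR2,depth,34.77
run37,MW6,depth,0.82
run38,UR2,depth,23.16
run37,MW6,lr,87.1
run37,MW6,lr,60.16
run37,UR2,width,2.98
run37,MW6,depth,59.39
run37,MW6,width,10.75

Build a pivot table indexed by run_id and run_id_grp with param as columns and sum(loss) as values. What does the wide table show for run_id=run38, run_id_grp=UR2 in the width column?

Rows with run_id=run38, run_id_grp=UR2 and param=width: loss values are 76.25, 91.22, 72.22, 58.82.
76.25 + 91.22 + 72.22 + 58.82 = 298.51.

298.51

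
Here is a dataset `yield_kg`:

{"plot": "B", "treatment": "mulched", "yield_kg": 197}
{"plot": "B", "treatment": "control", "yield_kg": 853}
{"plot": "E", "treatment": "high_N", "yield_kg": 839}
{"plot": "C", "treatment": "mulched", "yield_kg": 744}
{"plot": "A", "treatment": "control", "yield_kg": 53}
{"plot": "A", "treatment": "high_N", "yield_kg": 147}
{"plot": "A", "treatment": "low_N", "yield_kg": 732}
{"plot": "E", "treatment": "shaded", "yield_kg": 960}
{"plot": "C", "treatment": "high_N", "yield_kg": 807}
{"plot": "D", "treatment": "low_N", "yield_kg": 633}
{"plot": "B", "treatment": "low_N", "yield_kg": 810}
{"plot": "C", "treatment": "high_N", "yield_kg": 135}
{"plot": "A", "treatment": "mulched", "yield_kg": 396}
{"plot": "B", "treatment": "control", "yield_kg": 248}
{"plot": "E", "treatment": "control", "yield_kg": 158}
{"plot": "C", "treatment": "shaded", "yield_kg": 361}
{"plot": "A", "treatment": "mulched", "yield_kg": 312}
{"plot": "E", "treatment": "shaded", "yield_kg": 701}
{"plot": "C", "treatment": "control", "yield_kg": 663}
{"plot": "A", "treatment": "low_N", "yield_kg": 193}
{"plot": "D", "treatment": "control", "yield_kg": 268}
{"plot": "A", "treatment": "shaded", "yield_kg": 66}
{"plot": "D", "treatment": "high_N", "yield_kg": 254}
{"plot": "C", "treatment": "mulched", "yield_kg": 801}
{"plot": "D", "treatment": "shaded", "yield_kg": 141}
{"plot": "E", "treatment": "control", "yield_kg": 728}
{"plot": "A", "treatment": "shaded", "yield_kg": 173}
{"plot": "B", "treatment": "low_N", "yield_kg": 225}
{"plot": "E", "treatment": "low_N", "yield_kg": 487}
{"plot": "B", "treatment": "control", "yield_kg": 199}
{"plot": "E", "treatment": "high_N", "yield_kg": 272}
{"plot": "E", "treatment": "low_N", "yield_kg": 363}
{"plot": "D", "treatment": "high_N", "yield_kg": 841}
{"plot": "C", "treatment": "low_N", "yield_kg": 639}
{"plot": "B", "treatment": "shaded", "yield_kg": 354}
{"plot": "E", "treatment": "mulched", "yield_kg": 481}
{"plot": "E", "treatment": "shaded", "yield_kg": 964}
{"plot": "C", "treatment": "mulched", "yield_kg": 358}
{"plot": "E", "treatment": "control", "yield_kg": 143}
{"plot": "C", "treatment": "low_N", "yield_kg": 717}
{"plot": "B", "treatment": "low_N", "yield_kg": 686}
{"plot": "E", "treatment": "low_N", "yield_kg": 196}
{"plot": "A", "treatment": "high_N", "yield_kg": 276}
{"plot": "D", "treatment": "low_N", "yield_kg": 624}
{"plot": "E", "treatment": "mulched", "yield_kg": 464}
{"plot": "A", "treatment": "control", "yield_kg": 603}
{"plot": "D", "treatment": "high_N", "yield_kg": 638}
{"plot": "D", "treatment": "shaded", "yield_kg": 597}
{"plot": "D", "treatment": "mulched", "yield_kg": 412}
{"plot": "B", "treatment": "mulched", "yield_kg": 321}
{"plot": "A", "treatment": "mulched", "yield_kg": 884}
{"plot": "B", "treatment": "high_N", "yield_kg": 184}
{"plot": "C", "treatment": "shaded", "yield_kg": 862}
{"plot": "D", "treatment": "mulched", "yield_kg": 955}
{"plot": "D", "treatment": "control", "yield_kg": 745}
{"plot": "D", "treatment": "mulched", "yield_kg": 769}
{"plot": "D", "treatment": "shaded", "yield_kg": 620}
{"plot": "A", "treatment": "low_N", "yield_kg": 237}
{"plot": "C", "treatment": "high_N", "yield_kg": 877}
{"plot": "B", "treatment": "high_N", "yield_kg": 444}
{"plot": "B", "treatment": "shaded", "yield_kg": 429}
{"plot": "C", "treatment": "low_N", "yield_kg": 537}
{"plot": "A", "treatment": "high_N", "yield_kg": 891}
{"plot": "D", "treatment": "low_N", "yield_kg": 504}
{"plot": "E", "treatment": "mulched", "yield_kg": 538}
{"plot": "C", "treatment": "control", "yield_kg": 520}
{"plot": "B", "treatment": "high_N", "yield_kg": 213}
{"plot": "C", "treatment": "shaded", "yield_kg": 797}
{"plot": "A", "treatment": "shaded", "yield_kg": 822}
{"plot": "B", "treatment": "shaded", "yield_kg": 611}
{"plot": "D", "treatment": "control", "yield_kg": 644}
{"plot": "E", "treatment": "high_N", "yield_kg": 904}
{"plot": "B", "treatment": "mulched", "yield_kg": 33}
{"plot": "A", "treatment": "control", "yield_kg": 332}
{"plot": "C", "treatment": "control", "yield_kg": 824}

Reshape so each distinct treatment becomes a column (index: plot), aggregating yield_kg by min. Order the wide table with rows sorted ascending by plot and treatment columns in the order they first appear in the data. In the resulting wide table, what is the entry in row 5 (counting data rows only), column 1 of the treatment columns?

464

With rows sorted ascending by plot, row 5 is plot=E. treatment columns in first-appearance order: mulched, control, high_N, low_N, shaded; column 1 is mulched.
Long rows with plot=E, treatment=mulched: min(481, 464, 538) = 464.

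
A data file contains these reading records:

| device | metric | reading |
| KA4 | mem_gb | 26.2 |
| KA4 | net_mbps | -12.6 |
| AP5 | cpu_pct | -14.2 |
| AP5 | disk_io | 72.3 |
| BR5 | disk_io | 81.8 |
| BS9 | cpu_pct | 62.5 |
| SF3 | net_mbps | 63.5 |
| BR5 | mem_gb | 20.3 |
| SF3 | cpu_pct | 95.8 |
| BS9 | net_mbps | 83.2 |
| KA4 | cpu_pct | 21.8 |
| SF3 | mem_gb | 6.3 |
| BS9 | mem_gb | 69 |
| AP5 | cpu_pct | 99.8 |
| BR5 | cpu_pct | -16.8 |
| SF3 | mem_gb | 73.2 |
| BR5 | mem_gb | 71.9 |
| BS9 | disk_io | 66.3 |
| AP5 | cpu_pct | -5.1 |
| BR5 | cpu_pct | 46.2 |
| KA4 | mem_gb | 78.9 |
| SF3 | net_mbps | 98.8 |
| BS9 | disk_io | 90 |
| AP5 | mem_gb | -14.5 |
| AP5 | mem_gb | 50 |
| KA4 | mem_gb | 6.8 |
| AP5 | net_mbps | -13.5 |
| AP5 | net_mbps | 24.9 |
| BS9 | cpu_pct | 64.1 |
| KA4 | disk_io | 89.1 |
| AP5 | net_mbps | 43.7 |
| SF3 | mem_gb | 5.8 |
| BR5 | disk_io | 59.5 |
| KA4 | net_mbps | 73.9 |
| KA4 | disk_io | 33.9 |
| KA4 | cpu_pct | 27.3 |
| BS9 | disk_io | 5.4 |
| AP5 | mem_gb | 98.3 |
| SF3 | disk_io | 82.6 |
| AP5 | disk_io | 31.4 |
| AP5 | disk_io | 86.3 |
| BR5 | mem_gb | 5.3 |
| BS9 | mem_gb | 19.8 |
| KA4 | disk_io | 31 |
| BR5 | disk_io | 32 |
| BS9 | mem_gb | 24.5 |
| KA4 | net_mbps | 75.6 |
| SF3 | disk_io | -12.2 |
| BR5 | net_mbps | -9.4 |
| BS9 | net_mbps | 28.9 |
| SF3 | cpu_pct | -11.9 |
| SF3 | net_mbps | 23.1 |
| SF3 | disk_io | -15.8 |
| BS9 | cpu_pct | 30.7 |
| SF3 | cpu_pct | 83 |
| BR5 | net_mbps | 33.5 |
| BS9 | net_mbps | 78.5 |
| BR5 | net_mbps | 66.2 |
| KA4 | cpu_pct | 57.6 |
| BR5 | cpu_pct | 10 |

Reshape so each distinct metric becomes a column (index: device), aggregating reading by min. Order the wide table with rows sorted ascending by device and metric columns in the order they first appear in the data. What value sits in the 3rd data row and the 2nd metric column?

28.9

With rows sorted ascending by device, row 3 is device=BS9. metric columns in first-appearance order: mem_gb, net_mbps, cpu_pct, disk_io; column 2 is net_mbps.
Long rows with device=BS9, metric=net_mbps: min(83.2, 28.9, 78.5) = 28.9.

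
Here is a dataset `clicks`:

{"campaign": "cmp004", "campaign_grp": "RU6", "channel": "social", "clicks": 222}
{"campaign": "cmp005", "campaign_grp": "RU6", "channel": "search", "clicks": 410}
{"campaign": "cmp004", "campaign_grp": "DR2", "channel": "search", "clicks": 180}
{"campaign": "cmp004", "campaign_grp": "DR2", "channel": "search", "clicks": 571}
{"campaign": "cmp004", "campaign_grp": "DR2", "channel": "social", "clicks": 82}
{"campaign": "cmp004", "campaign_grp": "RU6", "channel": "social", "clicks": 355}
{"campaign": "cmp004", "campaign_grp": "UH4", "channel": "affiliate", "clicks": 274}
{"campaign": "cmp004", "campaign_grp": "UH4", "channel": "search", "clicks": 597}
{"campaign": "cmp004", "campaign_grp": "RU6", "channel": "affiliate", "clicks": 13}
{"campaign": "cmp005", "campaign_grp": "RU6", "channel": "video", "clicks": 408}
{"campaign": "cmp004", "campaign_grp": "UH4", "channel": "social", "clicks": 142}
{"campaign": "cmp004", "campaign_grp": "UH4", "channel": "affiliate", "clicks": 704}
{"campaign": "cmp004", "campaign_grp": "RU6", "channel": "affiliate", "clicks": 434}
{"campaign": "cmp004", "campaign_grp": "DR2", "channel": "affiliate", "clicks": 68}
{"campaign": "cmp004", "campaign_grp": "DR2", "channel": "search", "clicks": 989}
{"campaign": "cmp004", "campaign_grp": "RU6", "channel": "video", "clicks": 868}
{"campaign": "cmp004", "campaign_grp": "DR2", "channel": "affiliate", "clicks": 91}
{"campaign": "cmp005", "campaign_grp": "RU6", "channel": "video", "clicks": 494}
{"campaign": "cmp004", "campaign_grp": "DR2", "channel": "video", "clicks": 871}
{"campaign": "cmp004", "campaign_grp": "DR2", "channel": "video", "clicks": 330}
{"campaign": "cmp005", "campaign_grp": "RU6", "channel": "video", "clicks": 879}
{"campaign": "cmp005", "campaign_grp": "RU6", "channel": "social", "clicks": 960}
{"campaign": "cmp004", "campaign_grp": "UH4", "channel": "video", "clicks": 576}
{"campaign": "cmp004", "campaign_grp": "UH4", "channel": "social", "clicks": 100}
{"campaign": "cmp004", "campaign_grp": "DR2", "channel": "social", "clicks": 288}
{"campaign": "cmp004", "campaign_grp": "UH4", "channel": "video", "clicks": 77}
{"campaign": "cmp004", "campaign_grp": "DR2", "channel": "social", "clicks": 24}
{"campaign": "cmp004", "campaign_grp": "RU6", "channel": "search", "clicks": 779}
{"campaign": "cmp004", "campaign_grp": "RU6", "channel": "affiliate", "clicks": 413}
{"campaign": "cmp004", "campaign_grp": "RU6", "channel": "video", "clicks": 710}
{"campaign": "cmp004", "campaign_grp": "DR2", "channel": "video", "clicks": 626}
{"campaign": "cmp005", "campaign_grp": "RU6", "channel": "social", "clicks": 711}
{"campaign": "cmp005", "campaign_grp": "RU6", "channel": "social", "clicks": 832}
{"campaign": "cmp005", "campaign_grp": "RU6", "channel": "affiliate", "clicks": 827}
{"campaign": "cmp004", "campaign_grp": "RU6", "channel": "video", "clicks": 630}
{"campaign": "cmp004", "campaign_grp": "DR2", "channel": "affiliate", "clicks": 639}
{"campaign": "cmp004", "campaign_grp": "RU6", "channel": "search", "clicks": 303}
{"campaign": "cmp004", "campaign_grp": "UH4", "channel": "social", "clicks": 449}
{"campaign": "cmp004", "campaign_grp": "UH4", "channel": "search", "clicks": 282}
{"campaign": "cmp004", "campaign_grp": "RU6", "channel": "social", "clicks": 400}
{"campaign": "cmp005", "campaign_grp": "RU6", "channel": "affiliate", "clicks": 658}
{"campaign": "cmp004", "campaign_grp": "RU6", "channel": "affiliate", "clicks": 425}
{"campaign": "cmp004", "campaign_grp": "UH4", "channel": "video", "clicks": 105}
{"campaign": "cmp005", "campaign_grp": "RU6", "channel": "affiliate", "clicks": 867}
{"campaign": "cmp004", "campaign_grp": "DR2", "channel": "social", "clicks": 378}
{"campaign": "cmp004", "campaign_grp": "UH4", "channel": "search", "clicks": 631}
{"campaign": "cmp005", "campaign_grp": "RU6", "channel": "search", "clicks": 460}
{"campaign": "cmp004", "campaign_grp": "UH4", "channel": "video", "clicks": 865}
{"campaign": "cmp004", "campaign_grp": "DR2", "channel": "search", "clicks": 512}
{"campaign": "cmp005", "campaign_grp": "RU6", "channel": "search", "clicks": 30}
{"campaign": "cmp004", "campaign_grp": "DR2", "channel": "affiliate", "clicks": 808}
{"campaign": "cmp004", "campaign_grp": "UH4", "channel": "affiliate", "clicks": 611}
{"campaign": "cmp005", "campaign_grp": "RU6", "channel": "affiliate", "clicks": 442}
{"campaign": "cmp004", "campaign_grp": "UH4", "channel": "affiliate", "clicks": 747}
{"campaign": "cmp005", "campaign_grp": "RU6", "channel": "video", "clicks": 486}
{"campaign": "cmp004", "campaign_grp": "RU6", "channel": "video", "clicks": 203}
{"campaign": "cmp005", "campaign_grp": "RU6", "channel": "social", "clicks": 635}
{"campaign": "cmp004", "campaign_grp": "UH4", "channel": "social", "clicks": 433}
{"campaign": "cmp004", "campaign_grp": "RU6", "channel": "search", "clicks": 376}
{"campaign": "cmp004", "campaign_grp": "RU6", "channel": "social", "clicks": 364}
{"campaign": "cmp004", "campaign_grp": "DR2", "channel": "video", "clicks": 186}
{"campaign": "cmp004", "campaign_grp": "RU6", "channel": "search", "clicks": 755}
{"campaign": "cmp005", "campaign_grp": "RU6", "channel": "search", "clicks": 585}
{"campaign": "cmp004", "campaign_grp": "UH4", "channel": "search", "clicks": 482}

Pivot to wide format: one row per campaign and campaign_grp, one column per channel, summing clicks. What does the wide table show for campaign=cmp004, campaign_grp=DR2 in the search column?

Rows with campaign=cmp004, campaign_grp=DR2 and channel=search: clicks values are 180, 571, 989, 512.
180 + 571 + 989 + 512 = 2252.

2252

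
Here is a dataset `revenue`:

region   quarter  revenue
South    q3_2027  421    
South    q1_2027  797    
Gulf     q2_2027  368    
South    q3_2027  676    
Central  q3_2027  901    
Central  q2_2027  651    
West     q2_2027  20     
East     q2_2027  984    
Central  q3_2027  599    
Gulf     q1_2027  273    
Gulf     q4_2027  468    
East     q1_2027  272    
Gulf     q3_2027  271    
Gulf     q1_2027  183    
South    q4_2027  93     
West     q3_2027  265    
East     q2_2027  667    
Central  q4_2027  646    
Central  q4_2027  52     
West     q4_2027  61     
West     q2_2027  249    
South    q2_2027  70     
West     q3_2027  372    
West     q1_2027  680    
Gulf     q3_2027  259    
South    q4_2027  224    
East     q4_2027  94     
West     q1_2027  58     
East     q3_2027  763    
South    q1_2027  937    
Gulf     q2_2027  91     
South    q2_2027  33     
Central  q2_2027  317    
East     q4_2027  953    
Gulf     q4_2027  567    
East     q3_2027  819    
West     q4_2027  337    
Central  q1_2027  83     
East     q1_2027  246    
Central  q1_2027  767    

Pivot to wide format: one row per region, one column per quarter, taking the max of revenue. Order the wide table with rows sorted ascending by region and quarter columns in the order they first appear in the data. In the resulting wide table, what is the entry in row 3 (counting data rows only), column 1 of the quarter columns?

271

With rows sorted ascending by region, row 3 is region=Gulf. quarter columns in first-appearance order: q3_2027, q1_2027, q2_2027, q4_2027; column 1 is q3_2027.
Long rows with region=Gulf, quarter=q3_2027: max(271, 259) = 271.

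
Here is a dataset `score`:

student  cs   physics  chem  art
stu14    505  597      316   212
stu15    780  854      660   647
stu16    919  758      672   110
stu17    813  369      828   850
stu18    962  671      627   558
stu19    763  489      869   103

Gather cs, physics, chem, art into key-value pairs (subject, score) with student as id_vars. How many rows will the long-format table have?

24

6 student values × 4 melted columns = 24 rows.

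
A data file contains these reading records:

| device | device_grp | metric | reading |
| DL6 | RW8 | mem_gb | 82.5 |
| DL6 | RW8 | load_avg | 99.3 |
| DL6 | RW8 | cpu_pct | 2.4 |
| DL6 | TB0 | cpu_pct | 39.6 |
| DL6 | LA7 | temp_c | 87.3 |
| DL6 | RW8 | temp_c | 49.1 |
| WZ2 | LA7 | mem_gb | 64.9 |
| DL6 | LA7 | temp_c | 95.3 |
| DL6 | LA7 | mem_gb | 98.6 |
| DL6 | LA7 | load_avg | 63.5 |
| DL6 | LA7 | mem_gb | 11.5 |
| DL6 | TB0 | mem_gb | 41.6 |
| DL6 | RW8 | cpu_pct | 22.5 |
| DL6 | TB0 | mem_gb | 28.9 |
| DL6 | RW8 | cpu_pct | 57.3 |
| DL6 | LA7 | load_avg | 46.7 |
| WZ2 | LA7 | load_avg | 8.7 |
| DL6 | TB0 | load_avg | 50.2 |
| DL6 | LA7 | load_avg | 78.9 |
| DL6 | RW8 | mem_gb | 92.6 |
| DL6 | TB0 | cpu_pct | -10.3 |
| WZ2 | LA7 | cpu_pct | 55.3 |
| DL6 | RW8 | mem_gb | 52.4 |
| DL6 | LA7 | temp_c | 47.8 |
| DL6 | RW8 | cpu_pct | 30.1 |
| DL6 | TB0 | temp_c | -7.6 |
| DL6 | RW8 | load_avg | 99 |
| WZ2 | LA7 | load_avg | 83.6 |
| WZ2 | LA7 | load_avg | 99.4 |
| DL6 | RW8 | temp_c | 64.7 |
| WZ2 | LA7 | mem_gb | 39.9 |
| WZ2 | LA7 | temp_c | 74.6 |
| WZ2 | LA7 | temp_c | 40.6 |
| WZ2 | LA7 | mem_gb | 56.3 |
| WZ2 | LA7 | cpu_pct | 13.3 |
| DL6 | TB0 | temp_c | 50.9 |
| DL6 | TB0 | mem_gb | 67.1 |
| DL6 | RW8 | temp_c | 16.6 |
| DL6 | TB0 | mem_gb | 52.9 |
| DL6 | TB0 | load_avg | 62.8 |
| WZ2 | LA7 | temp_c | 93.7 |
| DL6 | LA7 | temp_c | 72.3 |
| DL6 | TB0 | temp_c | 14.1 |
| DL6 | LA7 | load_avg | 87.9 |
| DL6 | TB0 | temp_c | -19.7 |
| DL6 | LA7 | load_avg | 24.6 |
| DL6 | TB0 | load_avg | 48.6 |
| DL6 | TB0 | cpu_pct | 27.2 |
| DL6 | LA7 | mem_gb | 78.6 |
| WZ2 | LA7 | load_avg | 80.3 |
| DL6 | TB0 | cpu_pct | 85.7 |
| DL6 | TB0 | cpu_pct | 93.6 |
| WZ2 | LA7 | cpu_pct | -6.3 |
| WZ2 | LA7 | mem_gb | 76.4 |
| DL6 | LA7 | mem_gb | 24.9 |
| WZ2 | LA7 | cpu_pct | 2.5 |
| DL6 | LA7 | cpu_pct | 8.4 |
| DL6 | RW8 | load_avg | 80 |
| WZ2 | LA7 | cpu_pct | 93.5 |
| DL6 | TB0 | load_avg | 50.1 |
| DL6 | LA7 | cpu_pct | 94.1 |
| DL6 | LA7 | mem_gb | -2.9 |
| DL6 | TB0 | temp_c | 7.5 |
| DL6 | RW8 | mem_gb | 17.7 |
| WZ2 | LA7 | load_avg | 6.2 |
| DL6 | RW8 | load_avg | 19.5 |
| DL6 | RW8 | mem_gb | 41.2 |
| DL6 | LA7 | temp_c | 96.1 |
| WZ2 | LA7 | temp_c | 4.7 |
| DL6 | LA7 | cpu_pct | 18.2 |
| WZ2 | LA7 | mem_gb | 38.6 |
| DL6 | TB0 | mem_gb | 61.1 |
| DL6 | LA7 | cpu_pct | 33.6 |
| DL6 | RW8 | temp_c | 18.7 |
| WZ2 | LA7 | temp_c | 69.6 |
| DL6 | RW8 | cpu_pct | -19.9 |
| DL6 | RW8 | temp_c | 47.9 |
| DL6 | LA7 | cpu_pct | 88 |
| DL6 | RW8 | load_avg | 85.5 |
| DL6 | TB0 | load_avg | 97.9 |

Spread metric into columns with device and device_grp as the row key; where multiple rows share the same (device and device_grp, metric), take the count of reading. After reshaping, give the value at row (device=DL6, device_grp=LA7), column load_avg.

5

Rows with device=DL6, device_grp=LA7 and metric=load_avg: reading values are 63.5, 46.7, 78.9, 87.9, 24.6.
5 rows match — count = 5.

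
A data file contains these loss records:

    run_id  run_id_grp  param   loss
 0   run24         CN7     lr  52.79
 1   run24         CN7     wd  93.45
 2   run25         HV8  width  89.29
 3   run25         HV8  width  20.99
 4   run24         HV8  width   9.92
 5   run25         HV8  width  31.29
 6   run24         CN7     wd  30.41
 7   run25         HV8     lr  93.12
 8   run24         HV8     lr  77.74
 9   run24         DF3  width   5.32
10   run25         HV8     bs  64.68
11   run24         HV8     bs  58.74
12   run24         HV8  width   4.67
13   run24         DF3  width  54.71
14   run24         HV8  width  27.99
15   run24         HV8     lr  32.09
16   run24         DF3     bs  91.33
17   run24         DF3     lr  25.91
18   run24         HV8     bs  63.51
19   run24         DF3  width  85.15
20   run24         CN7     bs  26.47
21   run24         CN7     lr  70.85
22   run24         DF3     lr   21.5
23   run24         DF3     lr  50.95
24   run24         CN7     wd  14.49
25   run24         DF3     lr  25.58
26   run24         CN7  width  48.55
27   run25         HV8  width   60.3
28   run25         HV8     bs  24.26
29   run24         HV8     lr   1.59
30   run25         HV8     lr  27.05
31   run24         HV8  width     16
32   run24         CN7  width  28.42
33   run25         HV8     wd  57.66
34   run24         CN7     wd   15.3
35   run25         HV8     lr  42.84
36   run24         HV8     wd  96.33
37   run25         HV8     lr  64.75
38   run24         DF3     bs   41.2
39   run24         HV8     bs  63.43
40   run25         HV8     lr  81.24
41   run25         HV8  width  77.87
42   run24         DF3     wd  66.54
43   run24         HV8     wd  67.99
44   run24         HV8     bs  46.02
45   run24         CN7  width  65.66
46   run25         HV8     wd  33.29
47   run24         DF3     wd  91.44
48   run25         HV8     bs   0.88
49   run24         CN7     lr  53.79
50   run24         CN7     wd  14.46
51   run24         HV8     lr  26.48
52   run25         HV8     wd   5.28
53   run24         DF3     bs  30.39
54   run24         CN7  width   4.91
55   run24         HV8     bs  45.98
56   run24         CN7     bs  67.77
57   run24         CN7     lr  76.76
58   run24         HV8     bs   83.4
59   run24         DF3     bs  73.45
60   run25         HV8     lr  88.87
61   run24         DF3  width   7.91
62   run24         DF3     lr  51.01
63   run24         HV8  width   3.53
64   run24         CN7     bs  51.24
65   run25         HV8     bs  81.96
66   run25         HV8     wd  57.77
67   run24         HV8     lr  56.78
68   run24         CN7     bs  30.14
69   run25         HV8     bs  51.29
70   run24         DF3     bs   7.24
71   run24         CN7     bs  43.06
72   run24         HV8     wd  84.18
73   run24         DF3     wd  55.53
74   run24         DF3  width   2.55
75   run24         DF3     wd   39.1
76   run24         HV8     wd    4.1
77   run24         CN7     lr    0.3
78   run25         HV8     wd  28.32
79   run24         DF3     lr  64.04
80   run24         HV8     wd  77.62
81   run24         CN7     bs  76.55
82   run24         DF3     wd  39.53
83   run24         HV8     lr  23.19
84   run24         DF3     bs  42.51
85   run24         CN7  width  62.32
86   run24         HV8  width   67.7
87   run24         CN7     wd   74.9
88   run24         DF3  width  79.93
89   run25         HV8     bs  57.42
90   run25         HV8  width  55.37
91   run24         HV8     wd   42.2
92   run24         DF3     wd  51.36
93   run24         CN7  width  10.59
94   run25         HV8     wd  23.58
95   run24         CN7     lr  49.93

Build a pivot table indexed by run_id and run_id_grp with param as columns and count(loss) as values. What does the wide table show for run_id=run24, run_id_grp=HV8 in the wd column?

Rows with run_id=run24, run_id_grp=HV8 and param=wd: loss values are 96.33, 67.99, 84.18, 4.1, 77.62, 42.2.
6 rows match — count = 6.

6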